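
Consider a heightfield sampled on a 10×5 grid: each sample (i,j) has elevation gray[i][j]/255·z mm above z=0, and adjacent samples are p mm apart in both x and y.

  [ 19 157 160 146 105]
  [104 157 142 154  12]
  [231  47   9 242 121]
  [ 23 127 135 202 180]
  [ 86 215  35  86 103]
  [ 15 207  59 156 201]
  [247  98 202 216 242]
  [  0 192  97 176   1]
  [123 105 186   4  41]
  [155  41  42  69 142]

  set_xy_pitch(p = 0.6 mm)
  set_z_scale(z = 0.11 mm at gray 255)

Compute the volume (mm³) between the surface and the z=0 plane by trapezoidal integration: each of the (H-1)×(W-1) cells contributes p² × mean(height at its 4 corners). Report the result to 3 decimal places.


0.703

height_mm = gray/255 × 0.11; cell vol = 0.6² × mean(4 corners)
unit = 0.6² × 0.11 / (4×255) = 3.88235e-05 mm³ per gray-sum
row 0: Σ corner-gray over 4 cells = 2072  → 0.0804
row 1: Σ corner-gray over 4 cells = 1970  → 0.0765
row 2: Σ corner-gray over 4 cells = 2079  → 0.0807
row 3: Σ corner-gray over 4 cells = 1992  → 0.0773
row 4: Σ corner-gray over 4 cells = 1921  → 0.0746
row 5: Σ corner-gray over 4 cells = 2581  → 0.1002
row 6: Σ corner-gray over 4 cells = 2452  → 0.0952
row 7: Σ corner-gray over 4 cells = 1685  → 0.0654
row 8: Σ corner-gray over 4 cells = 1355  → 0.0526
Σ rows: total corner-gray = 18107  → 0.7030 mm³


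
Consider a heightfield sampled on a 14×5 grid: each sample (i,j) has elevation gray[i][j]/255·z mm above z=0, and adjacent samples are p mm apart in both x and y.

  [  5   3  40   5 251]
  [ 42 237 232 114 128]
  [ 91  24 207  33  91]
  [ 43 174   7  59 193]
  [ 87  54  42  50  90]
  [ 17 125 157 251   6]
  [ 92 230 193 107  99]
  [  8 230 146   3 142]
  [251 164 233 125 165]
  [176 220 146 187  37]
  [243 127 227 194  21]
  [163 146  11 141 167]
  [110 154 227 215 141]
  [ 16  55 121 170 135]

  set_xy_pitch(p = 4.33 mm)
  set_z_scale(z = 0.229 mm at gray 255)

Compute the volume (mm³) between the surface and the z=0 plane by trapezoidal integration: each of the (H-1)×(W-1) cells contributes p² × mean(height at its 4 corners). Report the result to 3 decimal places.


height_mm = gray/255 × 0.229; cell vol = 4.33² × mean(4 corners)
unit = 4.33² × 0.229 / (4×255) = 0.00420931 mm³ per gray-sum
row 0: Σ corner-gray over 4 cells = 1688  → 7.1053
row 1: Σ corner-gray over 4 cells = 2046  → 8.6123
row 2: Σ corner-gray over 4 cells = 1426  → 6.0025
row 3: Σ corner-gray over 4 cells = 1185  → 4.9880
row 4: Σ corner-gray over 4 cells = 1558  → 6.5581
row 5: Σ corner-gray over 4 cells = 2340  → 9.8498
row 6: Σ corner-gray over 4 cells = 2159  → 9.0879
row 7: Σ corner-gray over 4 cells = 2368  → 9.9677
row 8: Σ corner-gray over 4 cells = 2779  → 11.6977
row 9: Σ corner-gray over 4 cells = 2679  → 11.2767
row 10: Σ corner-gray over 4 cells = 2286  → 9.6225
row 11: Σ corner-gray over 4 cells = 2369  → 9.9719
row 12: Σ corner-gray over 4 cells = 2286  → 9.6225
Σ rows: total corner-gray = 27169  → 114.3628 mm³

114.363


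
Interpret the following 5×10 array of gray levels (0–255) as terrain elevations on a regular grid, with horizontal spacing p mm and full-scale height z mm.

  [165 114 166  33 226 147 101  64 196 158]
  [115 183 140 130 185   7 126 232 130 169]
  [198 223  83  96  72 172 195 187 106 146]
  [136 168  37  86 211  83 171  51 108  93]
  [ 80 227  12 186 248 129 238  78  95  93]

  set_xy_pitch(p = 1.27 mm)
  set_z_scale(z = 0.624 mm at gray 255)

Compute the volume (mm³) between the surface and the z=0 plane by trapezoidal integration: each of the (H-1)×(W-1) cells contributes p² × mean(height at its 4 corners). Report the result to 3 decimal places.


height_mm = gray/255 × 0.624; cell vol = 1.27² × mean(4 corners)
unit = 1.27² × 0.624 / (4×255) = 0.000986715 mm³ per gray-sum
row 0: Σ corner-gray over 9 cells = 4967  → 4.9010
row 1: Σ corner-gray over 9 cells = 5162  → 5.0934
row 2: Σ corner-gray over 9 cells = 4671  → 4.6089
row 3: Σ corner-gray over 9 cells = 4658  → 4.5961
Σ rows: total corner-gray = 19458  → 19.1995 mm³

19.200


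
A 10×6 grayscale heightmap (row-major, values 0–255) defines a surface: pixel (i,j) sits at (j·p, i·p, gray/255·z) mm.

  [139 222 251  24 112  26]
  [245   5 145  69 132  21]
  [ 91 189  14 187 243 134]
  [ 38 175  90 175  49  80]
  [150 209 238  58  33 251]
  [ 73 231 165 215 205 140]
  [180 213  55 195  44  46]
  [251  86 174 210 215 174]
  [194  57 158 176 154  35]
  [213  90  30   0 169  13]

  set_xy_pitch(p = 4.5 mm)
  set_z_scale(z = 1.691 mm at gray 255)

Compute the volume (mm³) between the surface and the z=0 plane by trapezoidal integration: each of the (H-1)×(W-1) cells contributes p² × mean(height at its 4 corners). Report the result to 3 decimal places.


height_mm = gray/255 × 1.691; cell vol = 4.5² × mean(4 corners)
unit = 4.5² × 1.691 / (4×255) = 0.0335713 mm³ per gray-sum
row 0: Σ corner-gray over 5 cells = 2351  → 78.9262
row 1: Σ corner-gray over 5 cells = 2459  → 82.5519
row 2: Σ corner-gray over 5 cells = 2587  → 86.8490
row 3: Σ corner-gray over 5 cells = 2573  → 86.3790
row 4: Σ corner-gray over 5 cells = 3322  → 111.5239
row 5: Σ corner-gray over 5 cells = 3085  → 103.5675
row 6: Σ corner-gray over 5 cells = 3035  → 101.8890
row 7: Σ corner-gray over 5 cells = 3114  → 104.5411
row 8: Σ corner-gray over 5 cells = 2123  → 71.2719
Σ rows: total corner-gray = 24649  → 827.4996 mm³

827.500


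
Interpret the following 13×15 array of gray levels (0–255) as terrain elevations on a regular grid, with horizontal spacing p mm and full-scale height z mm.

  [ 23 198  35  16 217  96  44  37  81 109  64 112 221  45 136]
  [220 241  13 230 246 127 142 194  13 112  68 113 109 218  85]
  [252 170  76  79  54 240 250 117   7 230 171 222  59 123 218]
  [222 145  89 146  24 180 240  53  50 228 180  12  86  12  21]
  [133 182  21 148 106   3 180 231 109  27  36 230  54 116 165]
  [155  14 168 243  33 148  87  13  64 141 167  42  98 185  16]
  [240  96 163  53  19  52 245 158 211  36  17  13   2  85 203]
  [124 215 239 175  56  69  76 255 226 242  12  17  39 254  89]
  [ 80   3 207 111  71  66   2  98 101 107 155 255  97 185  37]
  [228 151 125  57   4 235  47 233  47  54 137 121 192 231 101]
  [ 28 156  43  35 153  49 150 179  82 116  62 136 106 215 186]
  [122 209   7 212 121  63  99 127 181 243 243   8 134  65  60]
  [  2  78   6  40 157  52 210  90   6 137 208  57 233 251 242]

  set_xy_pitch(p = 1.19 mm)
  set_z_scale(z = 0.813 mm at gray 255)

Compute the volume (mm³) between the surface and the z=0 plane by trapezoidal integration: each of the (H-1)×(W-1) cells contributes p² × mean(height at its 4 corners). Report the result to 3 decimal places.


height_mm = gray/255 × 0.813; cell vol = 1.19² × mean(4 corners)
unit = 1.19² × 0.813 / (4×255) = 0.00112871 mm³ per gray-sum
row 0: Σ corner-gray over 14 cells = 6666  → 7.5240
row 1: Σ corner-gray over 14 cells = 8023  → 9.0557
row 2: Σ corner-gray over 14 cells = 7199  → 8.1256
row 3: Σ corner-gray over 14 cells = 6317  → 7.1301
row 4: Σ corner-gray over 14 cells = 6161  → 6.9540
row 5: Σ corner-gray over 14 cells = 5720  → 6.4562
row 6: Σ corner-gray over 14 cells = 6706  → 7.5692
row 7: Σ corner-gray over 14 cells = 6996  → 7.8965
row 8: Σ corner-gray over 14 cells = 6630  → 7.4834
row 9: Σ corner-gray over 14 cells = 6775  → 7.6470
row 10: Σ corner-gray over 14 cells = 6784  → 7.6572
row 11: Σ corner-gray over 14 cells = 6900  → 7.7881
Σ rows: total corner-gray = 80877  → 91.2871 mm³

91.287


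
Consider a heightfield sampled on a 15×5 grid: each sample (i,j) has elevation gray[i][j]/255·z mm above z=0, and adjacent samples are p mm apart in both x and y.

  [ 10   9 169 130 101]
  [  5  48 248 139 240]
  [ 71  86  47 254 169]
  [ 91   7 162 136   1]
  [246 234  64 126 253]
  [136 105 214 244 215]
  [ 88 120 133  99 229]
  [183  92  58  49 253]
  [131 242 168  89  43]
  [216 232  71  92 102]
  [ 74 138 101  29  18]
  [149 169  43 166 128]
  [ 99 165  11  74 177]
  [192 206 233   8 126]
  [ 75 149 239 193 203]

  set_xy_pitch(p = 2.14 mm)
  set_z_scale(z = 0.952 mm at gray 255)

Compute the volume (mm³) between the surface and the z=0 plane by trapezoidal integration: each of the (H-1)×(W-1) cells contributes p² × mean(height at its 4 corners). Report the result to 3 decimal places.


124.147

height_mm = gray/255 × 0.952; cell vol = 2.14² × mean(4 corners)
unit = 2.14² × 0.952 / (4×255) = 0.00427429 mm³ per gray-sum
row 0: Σ corner-gray over 4 cells = 1842  → 7.8732
row 1: Σ corner-gray over 4 cells = 2129  → 9.1000
row 2: Σ corner-gray over 4 cells = 1716  → 7.3347
row 3: Σ corner-gray over 4 cells = 2049  → 8.7580
row 4: Σ corner-gray over 4 cells = 2824  → 12.0706
row 5: Σ corner-gray over 4 cells = 2498  → 10.6772
row 6: Σ corner-gray over 4 cells = 1855  → 7.9288
row 7: Σ corner-gray over 4 cells = 2006  → 8.5742
row 8: Σ corner-gray over 4 cells = 2280  → 9.7454
row 9: Σ corner-gray over 4 cells = 1736  → 7.4202
row 10: Σ corner-gray over 4 cells = 1661  → 7.0996
row 11: Σ corner-gray over 4 cells = 1809  → 7.7322
row 12: Σ corner-gray over 4 cells = 1988  → 8.4973
row 13: Σ corner-gray over 4 cells = 2652  → 11.3354
Σ rows: total corner-gray = 29045  → 124.1468 mm³


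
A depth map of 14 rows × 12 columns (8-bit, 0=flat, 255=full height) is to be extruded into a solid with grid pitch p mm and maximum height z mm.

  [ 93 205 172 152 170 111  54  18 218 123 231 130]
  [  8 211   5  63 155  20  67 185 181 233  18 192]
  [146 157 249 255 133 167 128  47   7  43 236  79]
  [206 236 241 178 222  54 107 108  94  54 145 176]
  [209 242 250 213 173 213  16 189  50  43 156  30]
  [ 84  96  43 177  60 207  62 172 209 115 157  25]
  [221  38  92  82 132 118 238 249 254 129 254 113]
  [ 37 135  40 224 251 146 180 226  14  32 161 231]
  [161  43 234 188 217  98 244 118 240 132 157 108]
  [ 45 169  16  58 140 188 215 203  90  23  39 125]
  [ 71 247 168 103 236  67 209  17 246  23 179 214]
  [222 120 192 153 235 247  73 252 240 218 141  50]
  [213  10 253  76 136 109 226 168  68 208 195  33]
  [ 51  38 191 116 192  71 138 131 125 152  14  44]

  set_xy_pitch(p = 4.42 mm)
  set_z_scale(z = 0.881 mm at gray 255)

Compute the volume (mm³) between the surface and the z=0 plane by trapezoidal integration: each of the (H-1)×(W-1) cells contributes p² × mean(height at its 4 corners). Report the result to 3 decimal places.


height_mm = gray/255 × 0.881; cell vol = 4.42² × mean(4 corners)
unit = 4.42² × 0.881 / (4×255) = 0.0168741 mm³ per gray-sum
row 0: Σ corner-gray over 11 cells = 5607  → 94.6130
row 1: Σ corner-gray over 11 cells = 5545  → 93.5668
row 2: Σ corner-gray over 11 cells = 6329  → 106.7961
row 3: Σ corner-gray over 11 cells = 6589  → 111.1834
row 4: Σ corner-gray over 11 cells = 6034  → 101.8182
row 5: Σ corner-gray over 11 cells = 6211  → 104.8050
row 6: Σ corner-gray over 11 cells = 6592  → 111.2340
row 7: Σ corner-gray over 11 cells = 6697  → 113.0058
row 8: Σ corner-gray over 11 cells = 6063  → 102.3076
row 9: Σ corner-gray over 11 cells = 5727  → 96.6379
row 10: Σ corner-gray over 11 cells = 7289  → 122.9952
row 11: Σ corner-gray over 11 cells = 7158  → 120.7847
row 12: Σ corner-gray over 11 cells = 5575  → 94.0730
Σ rows: total corner-gray = 81416  → 1373.8206 mm³

1373.821


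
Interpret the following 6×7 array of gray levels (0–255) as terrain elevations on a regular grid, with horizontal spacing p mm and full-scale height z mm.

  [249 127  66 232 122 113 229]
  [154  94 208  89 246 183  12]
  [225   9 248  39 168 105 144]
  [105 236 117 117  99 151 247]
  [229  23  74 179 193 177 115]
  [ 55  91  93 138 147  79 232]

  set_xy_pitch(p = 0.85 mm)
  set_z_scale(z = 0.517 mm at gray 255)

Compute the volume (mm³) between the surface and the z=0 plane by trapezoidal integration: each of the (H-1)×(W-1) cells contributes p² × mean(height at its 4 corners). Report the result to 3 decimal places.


height_mm = gray/255 × 0.517; cell vol = 0.85² × mean(4 corners)
unit = 0.85² × 0.517 / (4×255) = 0.000366208 mm³ per gray-sum
row 0: Σ corner-gray over 6 cells = 3604  → 1.3198
row 1: Σ corner-gray over 6 cells = 3313  → 1.2132
row 2: Σ corner-gray over 6 cells = 3299  → 1.2081
row 3: Σ corner-gray over 6 cells = 3428  → 1.2554
row 4: Σ corner-gray over 6 cells = 3019  → 1.1056
Σ rows: total corner-gray = 16663  → 6.1021 mm³

6.102


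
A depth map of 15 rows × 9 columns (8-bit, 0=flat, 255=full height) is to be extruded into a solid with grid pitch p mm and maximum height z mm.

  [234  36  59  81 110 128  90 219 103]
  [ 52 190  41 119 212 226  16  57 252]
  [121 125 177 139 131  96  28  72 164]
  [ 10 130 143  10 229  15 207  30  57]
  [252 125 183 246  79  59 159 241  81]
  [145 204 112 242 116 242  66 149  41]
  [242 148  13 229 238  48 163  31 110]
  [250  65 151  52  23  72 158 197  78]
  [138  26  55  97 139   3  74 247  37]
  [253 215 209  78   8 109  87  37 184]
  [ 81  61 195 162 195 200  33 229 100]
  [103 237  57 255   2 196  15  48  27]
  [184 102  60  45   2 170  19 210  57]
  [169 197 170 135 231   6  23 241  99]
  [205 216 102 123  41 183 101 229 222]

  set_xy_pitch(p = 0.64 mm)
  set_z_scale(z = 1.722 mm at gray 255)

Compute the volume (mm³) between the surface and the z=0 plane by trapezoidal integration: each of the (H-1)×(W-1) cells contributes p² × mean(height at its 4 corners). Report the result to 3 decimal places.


height_mm = gray/255 × 1.722; cell vol = 0.64² × mean(4 corners)
unit = 0.64² × 1.722 / (4×255) = 0.000691501 mm³ per gray-sum
row 0: Σ corner-gray over 8 cells = 3809  → 2.6339
row 1: Σ corner-gray over 8 cells = 3847  → 2.6602
row 2: Σ corner-gray over 8 cells = 3416  → 2.3622
row 3: Σ corner-gray over 8 cells = 4112  → 2.8435
row 4: Σ corner-gray over 8 cells = 4965  → 3.4333
row 5: Σ corner-gray over 8 cells = 4540  → 3.1394
row 6: Σ corner-gray over 8 cells = 3856  → 2.6664
row 7: Σ corner-gray over 8 cells = 3221  → 2.2273
row 8: Σ corner-gray over 8 cells = 3380  → 2.3373
row 9: Σ corner-gray over 8 cells = 4254  → 2.9416
row 10: Σ corner-gray over 8 cells = 4081  → 2.8220
row 11: Σ corner-gray over 8 cells = 3207  → 2.2176
row 12: Σ corner-gray over 8 cells = 3731  → 2.5800
row 13: Σ corner-gray over 8 cells = 4691  → 3.2438
Σ rows: total corner-gray = 55110  → 38.1086 mm³

38.109


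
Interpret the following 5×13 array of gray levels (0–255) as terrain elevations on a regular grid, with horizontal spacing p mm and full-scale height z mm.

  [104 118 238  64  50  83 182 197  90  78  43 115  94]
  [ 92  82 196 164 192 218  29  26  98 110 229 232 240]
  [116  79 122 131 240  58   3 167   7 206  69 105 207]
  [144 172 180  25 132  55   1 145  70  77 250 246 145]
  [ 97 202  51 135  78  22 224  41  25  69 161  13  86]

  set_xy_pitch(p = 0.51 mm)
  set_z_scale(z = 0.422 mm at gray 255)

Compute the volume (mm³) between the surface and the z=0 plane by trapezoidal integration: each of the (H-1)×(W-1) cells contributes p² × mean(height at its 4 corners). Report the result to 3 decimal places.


2.506

height_mm = gray/255 × 0.422; cell vol = 0.51² × mean(4 corners)
unit = 0.51² × 0.422 / (4×255) = 0.00010761 mm³ per gray-sum
row 0: Σ corner-gray over 12 cells = 6198  → 0.6670
row 1: Σ corner-gray over 12 cells = 6181  → 0.6651
row 2: Σ corner-gray over 12 cells = 5692  → 0.6125
row 3: Σ corner-gray over 12 cells = 5220  → 0.5617
Σ rows: total corner-gray = 23291  → 2.5063 mm³


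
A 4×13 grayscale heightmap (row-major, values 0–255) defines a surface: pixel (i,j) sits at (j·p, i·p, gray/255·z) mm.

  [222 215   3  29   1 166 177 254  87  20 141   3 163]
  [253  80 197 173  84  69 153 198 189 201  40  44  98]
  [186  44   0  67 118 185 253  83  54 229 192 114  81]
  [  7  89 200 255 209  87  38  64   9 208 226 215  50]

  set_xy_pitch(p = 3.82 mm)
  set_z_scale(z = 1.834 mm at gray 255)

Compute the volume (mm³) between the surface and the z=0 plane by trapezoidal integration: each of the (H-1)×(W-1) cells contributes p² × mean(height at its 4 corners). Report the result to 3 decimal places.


475.900

height_mm = gray/255 × 1.834; cell vol = 3.82² × mean(4 corners)
unit = 3.82² × 1.834 / (4×255) = 0.0262377 mm³ per gray-sum
row 0: Σ corner-gray over 12 cells = 5784  → 151.7589
row 1: Σ corner-gray over 12 cells = 6152  → 161.4144
row 2: Σ corner-gray over 12 cells = 6202  → 162.7263
Σ rows: total corner-gray = 18138  → 475.8995 mm³


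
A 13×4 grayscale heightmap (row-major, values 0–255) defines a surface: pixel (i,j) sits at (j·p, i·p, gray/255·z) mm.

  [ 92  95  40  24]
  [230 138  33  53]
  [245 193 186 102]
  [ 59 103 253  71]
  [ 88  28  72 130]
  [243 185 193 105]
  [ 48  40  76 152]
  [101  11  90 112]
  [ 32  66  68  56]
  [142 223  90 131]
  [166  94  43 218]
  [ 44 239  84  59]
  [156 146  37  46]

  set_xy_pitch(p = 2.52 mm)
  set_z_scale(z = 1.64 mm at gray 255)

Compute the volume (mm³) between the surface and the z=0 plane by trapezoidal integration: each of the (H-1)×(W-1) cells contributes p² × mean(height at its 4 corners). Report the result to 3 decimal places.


165.001

height_mm = gray/255 × 1.64; cell vol = 2.52² × mean(4 corners)
unit = 2.52² × 1.64 / (4×255) = 0.0102104 mm³ per gray-sum
row 0: Σ corner-gray over 3 cells = 1011  → 10.3228
row 1: Σ corner-gray over 3 cells = 1730  → 17.6641
row 2: Σ corner-gray over 3 cells = 1947  → 19.8797
row 3: Σ corner-gray over 3 cells = 1260  → 12.8652
row 4: Σ corner-gray over 3 cells = 1522  → 15.5403
row 5: Σ corner-gray over 3 cells = 1536  → 15.6832
row 6: Σ corner-gray over 3 cells = 847  → 8.6482
row 7: Σ corner-gray over 3 cells = 771  → 7.8723
row 8: Σ corner-gray over 3 cells = 1255  → 12.8141
row 9: Σ corner-gray over 3 cells = 1557  → 15.8977
row 10: Σ corner-gray over 3 cells = 1407  → 14.3661
row 11: Σ corner-gray over 3 cells = 1317  → 13.4472
Σ rows: total corner-gray = 16160  → 165.0008 mm³


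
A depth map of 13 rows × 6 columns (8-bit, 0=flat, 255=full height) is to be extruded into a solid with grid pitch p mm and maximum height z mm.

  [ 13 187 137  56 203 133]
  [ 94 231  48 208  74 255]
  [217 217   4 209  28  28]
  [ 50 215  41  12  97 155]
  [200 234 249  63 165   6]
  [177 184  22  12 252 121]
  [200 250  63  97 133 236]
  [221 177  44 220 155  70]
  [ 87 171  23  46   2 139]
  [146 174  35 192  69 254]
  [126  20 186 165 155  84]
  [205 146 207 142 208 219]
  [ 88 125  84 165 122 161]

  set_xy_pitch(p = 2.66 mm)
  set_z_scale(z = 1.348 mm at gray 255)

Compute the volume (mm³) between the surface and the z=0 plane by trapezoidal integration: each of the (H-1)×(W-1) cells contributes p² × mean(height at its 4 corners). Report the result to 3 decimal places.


height_mm = gray/255 × 1.348; cell vol = 2.66² × mean(4 corners)
unit = 2.66² × 1.348 / (4×255) = 0.00935089 mm³ per gray-sum
row 0: Σ corner-gray over 5 cells = 2783  → 26.0235
row 1: Σ corner-gray over 5 cells = 2632  → 24.6115
row 2: Σ corner-gray over 5 cells = 2096  → 19.5995
row 3: Σ corner-gray over 5 cells = 2563  → 23.9663
row 4: Σ corner-gray over 5 cells = 2866  → 26.7997
row 5: Σ corner-gray over 5 cells = 2760  → 25.8085
row 6: Σ corner-gray over 5 cells = 3005  → 28.0994
row 7: Σ corner-gray over 5 cells = 2193  → 20.5065
row 8: Σ corner-gray over 5 cells = 2050  → 19.1693
row 9: Σ corner-gray over 5 cells = 2602  → 24.3310
row 10: Σ corner-gray over 5 cells = 3092  → 28.9130
row 11: Σ corner-gray over 5 cells = 3071  → 28.7166
Σ rows: total corner-gray = 31713  → 296.5448 mm³

296.545


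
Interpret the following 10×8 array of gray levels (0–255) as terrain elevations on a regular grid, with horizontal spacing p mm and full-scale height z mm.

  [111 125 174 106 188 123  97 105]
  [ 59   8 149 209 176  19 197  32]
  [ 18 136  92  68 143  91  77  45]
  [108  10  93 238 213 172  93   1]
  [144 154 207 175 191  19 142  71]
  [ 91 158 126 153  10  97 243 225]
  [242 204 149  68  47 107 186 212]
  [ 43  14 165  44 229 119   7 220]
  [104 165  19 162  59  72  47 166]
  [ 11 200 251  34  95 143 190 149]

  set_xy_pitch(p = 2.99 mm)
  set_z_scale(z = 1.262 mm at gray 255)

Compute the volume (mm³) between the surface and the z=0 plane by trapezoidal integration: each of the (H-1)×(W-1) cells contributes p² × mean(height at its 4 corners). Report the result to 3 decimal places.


height_mm = gray/255 × 1.262; cell vol = 2.99² × mean(4 corners)
unit = 2.99² × 1.262 / (4×255) = 0.0110612 mm³ per gray-sum
row 0: Σ corner-gray over 7 cells = 3449  → 38.1500
row 1: Σ corner-gray over 7 cells = 2884  → 31.9005
row 2: Σ corner-gray over 7 cells = 3024  → 33.4490
row 3: Σ corner-gray over 7 cells = 3738  → 41.3467
row 4: Σ corner-gray over 7 cells = 3881  → 42.9284
row 5: Σ corner-gray over 7 cells = 3866  → 42.7625
row 6: Σ corner-gray over 7 cells = 3395  → 37.5527
row 7: Σ corner-gray over 7 cells = 2737  → 30.2745
row 8: Σ corner-gray over 7 cells = 3304  → 36.5461
Σ rows: total corner-gray = 30278  → 334.9105 mm³

334.910


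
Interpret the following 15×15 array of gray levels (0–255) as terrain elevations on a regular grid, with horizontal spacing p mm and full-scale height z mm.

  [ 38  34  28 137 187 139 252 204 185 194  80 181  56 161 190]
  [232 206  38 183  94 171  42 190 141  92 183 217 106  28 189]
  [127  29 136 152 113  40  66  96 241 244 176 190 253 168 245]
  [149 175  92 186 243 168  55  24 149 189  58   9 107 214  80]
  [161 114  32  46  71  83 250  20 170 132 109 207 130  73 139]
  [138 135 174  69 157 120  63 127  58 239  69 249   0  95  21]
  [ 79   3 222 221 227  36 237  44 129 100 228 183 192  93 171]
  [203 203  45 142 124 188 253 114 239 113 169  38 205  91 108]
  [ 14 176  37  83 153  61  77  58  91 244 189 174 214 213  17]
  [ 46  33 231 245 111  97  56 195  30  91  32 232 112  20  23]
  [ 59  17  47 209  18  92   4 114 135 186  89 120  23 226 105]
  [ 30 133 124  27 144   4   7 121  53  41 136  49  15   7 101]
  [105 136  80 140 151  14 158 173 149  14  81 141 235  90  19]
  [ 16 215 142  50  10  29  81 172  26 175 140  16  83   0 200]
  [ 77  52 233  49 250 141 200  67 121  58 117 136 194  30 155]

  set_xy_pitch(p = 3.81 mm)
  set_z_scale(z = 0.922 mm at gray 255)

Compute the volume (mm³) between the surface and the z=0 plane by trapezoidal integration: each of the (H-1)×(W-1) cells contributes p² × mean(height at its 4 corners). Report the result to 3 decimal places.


1230.185

height_mm = gray/255 × 0.922; cell vol = 3.81² × mean(4 corners)
unit = 3.81² × 0.922 / (4×255) = 0.0131214 mm³ per gray-sum
row 0: Σ corner-gray over 14 cells = 7707  → 101.1268
row 1: Σ corner-gray over 14 cells = 7983  → 104.7483
row 2: Σ corner-gray over 14 cells = 7747  → 101.6516
row 3: Σ corner-gray over 14 cells = 6741  → 88.4515
row 4: Σ corner-gray over 14 cells = 6443  → 84.5413
row 5: Σ corner-gray over 14 cells = 7349  → 96.4293
row 6: Σ corner-gray over 14 cells = 8239  → 108.1073
row 7: Σ corner-gray over 14 cells = 7730  → 101.4285
row 8: Σ corner-gray over 14 cells = 6610  → 86.7326
row 9: Σ corner-gray over 14 cells = 5763  → 75.6187
row 10: Σ corner-gray over 14 cells = 4577  → 60.0567
row 11: Σ corner-gray over 14 cells = 5101  → 66.9323
row 12: Σ corner-gray over 14 cells = 5742  → 75.3432
row 13: Σ corner-gray over 14 cells = 6022  → 79.0172
Σ rows: total corner-gray = 93754  → 1230.1852 mm³


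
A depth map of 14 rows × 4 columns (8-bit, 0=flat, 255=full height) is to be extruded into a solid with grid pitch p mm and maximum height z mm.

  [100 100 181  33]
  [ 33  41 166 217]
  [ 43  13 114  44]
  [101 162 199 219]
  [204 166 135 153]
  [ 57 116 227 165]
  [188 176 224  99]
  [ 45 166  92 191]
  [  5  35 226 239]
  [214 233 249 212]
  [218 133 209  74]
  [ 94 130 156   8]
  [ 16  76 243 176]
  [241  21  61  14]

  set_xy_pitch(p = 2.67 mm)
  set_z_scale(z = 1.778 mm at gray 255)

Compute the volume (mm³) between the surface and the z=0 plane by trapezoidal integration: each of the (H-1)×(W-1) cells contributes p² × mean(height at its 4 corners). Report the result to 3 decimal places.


height_mm = gray/255 × 1.778; cell vol = 2.67² × mean(4 corners)
unit = 2.67² × 1.778 / (4×255) = 0.0124267 mm³ per gray-sum
row 0: Σ corner-gray over 3 cells = 1359  → 16.8878
row 1: Σ corner-gray over 3 cells = 1005  → 12.4888
row 2: Σ corner-gray over 3 cells = 1383  → 17.1861
row 3: Σ corner-gray over 3 cells = 2001  → 24.8657
row 4: Σ corner-gray over 3 cells = 1867  → 23.2006
row 5: Σ corner-gray over 3 cells = 1995  → 24.7912
row 6: Σ corner-gray over 3 cells = 1839  → 22.8526
row 7: Σ corner-gray over 3 cells = 1518  → 18.8637
row 8: Σ corner-gray over 3 cells = 2156  → 26.7919
row 9: Σ corner-gray over 3 cells = 2366  → 29.4015
row 10: Σ corner-gray over 3 cells = 1650  → 20.5040
row 11: Σ corner-gray over 3 cells = 1504  → 18.6897
row 12: Σ corner-gray over 3 cells = 1249  → 15.5209
Σ rows: total corner-gray = 21892  → 272.0442 mm³

272.044


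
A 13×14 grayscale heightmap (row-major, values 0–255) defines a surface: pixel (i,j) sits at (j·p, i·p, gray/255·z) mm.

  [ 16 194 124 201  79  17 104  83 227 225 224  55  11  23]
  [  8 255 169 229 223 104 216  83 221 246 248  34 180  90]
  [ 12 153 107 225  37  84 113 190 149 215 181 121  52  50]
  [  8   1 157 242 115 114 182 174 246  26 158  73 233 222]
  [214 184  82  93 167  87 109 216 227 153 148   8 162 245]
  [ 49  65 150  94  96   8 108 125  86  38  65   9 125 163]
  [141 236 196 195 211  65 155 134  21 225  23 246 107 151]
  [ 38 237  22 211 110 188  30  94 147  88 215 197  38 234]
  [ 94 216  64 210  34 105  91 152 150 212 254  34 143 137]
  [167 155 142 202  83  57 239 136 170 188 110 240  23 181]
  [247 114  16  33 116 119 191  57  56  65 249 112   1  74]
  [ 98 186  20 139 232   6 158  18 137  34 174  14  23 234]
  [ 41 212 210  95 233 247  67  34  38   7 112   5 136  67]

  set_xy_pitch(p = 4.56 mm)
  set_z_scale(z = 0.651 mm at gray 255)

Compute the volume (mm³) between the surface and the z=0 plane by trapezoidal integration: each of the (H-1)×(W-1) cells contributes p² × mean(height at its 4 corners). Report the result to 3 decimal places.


height_mm = gray/255 × 0.651; cell vol = 4.56² × mean(4 corners)
unit = 4.56² × 0.651 / (4×255) = 0.0132712 mm³ per gray-sum
row 0: Σ corner-gray over 13 cells = 7641  → 101.4053
row 1: Σ corner-gray over 13 cells = 7830  → 103.9136
row 2: Σ corner-gray over 13 cells = 6988  → 92.7392
row 3: Σ corner-gray over 13 cells = 7403  → 98.2468
row 4: Σ corner-gray over 13 cells = 5881  → 78.0480
row 5: Σ corner-gray over 13 cells = 6070  → 80.5562
row 6: Σ corner-gray over 13 cells = 7346  → 97.4903
row 7: Σ corner-gray over 13 cells = 6987  → 92.7259
row 8: Σ corner-gray over 13 cells = 7399  → 98.1937
row 9: Σ corner-gray over 13 cells = 6417  → 85.1614
row 10: Σ corner-gray over 13 cells = 5193  → 68.9174
row 11: Σ corner-gray over 13 cells = 5514  → 73.1774
Σ rows: total corner-gray = 80669  → 1070.5752 mm³

1070.575


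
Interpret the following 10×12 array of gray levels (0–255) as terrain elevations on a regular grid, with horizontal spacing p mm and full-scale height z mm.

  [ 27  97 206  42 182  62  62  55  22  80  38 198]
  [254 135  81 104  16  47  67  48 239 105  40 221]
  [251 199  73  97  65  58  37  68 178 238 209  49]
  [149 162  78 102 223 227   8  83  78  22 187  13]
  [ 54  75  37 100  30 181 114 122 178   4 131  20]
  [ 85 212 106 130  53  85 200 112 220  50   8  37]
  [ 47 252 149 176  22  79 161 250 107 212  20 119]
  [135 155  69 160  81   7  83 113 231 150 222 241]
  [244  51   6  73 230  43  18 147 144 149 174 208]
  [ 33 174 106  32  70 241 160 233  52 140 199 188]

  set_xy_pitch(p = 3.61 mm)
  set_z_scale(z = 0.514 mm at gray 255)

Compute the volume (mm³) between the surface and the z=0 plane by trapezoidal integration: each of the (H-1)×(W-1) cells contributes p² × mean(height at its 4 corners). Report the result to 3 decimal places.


height_mm = gray/255 × 0.514; cell vol = 3.61² × mean(4 corners)
unit = 3.61² × 0.514 / (4×255) = 0.00656716 mm³ per gray-sum
row 0: Σ corner-gray over 11 cells = 4156  → 27.2931
row 1: Σ corner-gray over 11 cells = 4983  → 32.7241
row 2: Σ corner-gray over 11 cells = 5246  → 34.4513
row 3: Σ corner-gray over 11 cells = 4520  → 29.6835
row 4: Σ corner-gray over 11 cells = 4492  → 29.4997
row 5: Σ corner-gray over 11 cells = 5496  → 36.0931
row 6: Σ corner-gray over 11 cells = 5940  → 39.0089
row 7: Σ corner-gray over 11 cells = 5440  → 35.7253
row 8: Σ corner-gray over 11 cells = 5557  → 36.4937
Σ rows: total corner-gray = 45830  → 300.9728 mm³

300.973


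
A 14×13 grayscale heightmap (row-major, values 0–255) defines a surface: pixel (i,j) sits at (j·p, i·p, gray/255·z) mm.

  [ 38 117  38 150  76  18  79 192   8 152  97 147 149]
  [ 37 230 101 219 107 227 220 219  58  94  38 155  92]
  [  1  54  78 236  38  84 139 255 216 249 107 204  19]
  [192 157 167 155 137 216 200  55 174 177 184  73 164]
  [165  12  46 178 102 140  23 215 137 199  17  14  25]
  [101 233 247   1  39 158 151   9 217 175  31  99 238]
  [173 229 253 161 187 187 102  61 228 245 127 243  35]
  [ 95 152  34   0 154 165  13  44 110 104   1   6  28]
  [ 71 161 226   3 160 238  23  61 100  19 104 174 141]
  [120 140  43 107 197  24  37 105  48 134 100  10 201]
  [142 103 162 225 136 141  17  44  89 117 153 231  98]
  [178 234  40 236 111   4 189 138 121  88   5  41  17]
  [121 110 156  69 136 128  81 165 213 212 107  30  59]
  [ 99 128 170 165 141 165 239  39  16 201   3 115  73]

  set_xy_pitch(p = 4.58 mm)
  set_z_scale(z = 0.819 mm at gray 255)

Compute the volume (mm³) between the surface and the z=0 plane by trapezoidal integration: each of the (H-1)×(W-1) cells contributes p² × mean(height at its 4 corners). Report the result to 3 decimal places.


1286.269

height_mm = gray/255 × 0.819; cell vol = 4.58² × mean(4 corners)
unit = 4.58² × 0.819 / (4×255) = 0.0168428 mm³ per gray-sum
row 0: Σ corner-gray over 12 cells = 5800  → 97.6883
row 1: Σ corner-gray over 12 cells = 6805  → 114.6154
row 2: Σ corner-gray over 12 cells = 7086  → 119.3482
row 3: Σ corner-gray over 12 cells = 6102  → 102.7749
row 4: Σ corner-gray over 12 cells = 5415  → 91.2038
row 5: Σ corner-gray over 12 cells = 7313  → 123.1715
row 6: Σ corner-gray over 12 cells = 5943  → 100.0969
row 7: Σ corner-gray over 12 cells = 4439  → 74.7653
row 8: Σ corner-gray over 12 cells = 4961  → 83.5572
row 9: Σ corner-gray over 12 cells = 5287  → 89.0480
row 10: Σ corner-gray over 12 cells = 5685  → 95.7514
row 11: Σ corner-gray over 12 cells = 5603  → 94.3703
row 12: Σ corner-gray over 12 cells = 5930  → 99.8779
Σ rows: total corner-gray = 76369  → 1286.2690 mm³


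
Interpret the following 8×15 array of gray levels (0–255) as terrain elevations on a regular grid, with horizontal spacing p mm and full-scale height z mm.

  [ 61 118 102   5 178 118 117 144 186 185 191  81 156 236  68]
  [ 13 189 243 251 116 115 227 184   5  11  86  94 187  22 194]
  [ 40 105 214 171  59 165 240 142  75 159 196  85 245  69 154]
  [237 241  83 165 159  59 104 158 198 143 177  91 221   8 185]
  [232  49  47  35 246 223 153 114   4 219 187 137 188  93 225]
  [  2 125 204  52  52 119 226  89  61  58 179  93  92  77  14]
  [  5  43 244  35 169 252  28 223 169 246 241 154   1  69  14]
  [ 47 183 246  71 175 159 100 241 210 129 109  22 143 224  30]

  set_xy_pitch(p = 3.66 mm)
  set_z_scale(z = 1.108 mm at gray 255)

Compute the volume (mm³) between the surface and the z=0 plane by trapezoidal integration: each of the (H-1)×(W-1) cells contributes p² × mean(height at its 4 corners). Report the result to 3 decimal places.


height_mm = gray/255 × 1.108; cell vol = 3.66² × mean(4 corners)
unit = 3.66² × 1.108 / (4×255) = 0.0145513 mm³ per gray-sum
row 0: Σ corner-gray over 14 cells = 7430  → 108.1162
row 1: Σ corner-gray over 14 cells = 7711  → 112.2051
row 2: Σ corner-gray over 14 cells = 8080  → 117.5745
row 3: Σ corner-gray over 14 cells = 7883  → 114.7079
row 4: Σ corner-gray over 14 cells = 6717  → 97.7411
row 5: Σ corner-gray over 14 cells = 6637  → 96.5770
row 6: Σ corner-gray over 14 cells = 7868  → 114.4896
Σ rows: total corner-gray = 52326  → 761.4113 mm³

761.411


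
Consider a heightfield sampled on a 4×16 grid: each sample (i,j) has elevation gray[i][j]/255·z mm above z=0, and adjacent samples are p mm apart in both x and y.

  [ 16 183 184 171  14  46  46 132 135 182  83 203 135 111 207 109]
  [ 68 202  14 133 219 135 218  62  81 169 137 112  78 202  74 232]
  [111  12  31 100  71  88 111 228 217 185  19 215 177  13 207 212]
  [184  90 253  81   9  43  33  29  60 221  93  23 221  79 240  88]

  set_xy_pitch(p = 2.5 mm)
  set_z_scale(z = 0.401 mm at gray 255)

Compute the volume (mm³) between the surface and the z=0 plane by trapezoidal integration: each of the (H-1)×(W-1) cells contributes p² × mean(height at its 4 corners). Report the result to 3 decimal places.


height_mm = gray/255 × 0.401; cell vol = 2.5² × mean(4 corners)
unit = 2.5² × 0.401 / (4×255) = 0.00245711 mm³ per gray-sum
row 0: Σ corner-gray over 15 cells = 7761  → 19.0696
row 1: Σ corner-gray over 15 cells = 7643  → 18.7797
row 2: Σ corner-gray over 15 cells = 6893  → 16.9368
Σ rows: total corner-gray = 22297  → 54.7861 mm³

54.786


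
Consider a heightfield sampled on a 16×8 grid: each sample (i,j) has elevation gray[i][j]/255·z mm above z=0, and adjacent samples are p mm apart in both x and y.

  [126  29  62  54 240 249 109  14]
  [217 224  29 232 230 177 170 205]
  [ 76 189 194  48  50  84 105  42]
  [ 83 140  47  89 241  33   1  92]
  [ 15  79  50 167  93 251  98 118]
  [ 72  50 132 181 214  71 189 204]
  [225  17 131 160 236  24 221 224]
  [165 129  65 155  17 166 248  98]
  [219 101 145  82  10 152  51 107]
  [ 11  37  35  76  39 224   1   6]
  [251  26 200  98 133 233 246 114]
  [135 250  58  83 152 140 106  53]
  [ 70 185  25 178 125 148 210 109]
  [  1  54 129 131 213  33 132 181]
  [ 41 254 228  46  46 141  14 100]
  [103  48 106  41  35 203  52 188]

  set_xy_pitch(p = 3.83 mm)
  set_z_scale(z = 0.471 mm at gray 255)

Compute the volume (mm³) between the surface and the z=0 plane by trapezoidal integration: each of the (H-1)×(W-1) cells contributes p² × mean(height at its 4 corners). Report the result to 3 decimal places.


height_mm = gray/255 × 0.471; cell vol = 3.83² × mean(4 corners)
unit = 3.83² × 0.471 / (4×255) = 0.00677358 mm³ per gray-sum
row 0: Σ corner-gray over 7 cells = 4172  → 28.2594
row 1: Σ corner-gray over 7 cells = 4004  → 27.1214
row 2: Σ corner-gray over 7 cells = 2735  → 18.5257
row 3: Σ corner-gray over 7 cells = 2886  → 19.5486
row 4: Σ corner-gray over 7 cells = 3559  → 24.1072
row 5: Σ corner-gray over 7 cells = 3977  → 26.9385
row 6: Σ corner-gray over 7 cells = 3850  → 26.0783
row 7: Σ corner-gray over 7 cells = 3231  → 21.8854
row 8: Σ corner-gray over 7 cells = 2249  → 15.2338
row 9: Σ corner-gray over 7 cells = 3078  → 20.8491
row 10: Σ corner-gray over 7 cells = 4003  → 27.1146
row 11: Σ corner-gray over 7 cells = 3687  → 24.9742
row 12: Σ corner-gray over 7 cells = 3487  → 23.6195
row 13: Σ corner-gray over 7 cells = 3165  → 21.4384
row 14: Σ corner-gray over 7 cells = 2860  → 19.3724
Σ rows: total corner-gray = 50943  → 345.0665 mm³

345.067


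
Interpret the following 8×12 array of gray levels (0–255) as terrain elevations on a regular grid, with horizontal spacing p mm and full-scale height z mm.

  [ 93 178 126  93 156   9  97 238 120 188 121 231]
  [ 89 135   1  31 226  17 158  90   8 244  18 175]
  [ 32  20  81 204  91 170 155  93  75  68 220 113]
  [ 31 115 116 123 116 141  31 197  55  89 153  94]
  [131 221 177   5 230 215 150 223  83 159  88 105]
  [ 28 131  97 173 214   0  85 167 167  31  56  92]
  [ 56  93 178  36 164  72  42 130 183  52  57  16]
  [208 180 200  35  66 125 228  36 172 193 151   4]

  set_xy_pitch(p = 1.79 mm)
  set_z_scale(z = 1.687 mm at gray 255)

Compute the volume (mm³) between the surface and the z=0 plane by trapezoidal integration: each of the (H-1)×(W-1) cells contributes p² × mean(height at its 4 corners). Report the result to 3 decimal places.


height_mm = gray/255 × 1.687; cell vol = 1.79² × mean(4 corners)
unit = 1.79² × 1.687 / (4×255) = 0.00529933 mm³ per gray-sum
row 0: Σ corner-gray over 11 cells = 5096  → 27.0054
row 1: Σ corner-gray over 11 cells = 4619  → 24.4776
row 2: Σ corner-gray over 11 cells = 4896  → 25.9455
row 3: Σ corner-gray over 11 cells = 5735  → 30.3917
row 4: Σ corner-gray over 11 cells = 5700  → 30.2062
row 5: Σ corner-gray over 11 cells = 4448  → 23.5714
row 6: Σ corner-gray over 11 cells = 5070  → 26.8676
Σ rows: total corner-gray = 35564  → 188.4654 mm³

188.465


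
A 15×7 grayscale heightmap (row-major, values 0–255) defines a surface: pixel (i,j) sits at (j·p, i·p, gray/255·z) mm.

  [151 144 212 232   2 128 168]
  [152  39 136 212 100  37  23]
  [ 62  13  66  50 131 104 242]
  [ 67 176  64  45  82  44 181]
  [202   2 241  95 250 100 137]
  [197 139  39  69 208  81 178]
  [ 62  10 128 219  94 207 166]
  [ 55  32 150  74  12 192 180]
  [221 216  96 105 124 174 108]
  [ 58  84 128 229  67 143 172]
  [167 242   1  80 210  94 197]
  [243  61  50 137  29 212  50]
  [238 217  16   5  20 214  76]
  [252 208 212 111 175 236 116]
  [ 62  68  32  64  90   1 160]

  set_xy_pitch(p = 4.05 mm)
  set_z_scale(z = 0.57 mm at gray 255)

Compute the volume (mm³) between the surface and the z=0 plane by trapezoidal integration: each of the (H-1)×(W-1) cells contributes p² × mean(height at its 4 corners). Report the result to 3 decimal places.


368.835

height_mm = gray/255 × 0.57; cell vol = 4.05² × mean(4 corners)
unit = 4.05² × 0.57 / (4×255) = 0.0091661 mm³ per gray-sum
row 0: Σ corner-gray over 6 cells = 2978  → 27.2967
row 1: Σ corner-gray over 6 cells = 2255  → 20.6696
row 2: Σ corner-gray over 6 cells = 2102  → 19.2671
row 3: Σ corner-gray over 6 cells = 2785  → 25.5276
row 4: Σ corner-gray over 6 cells = 3162  → 28.9832
row 5: Σ corner-gray over 6 cells = 2991  → 27.4158
row 6: Σ corner-gray over 6 cells = 2699  → 24.7393
row 7: Σ corner-gray over 6 cells = 2914  → 26.7100
row 8: Σ corner-gray over 6 cells = 3291  → 30.1656
row 9: Σ corner-gray over 6 cells = 3150  → 28.8732
row 10: Σ corner-gray over 6 cells = 2889  → 26.4809
row 11: Σ corner-gray over 6 cells = 2529  → 23.1811
row 12: Σ corner-gray over 6 cells = 3510  → 32.1730
row 13: Σ corner-gray over 6 cells = 2984  → 27.3517
Σ rows: total corner-gray = 40239  → 368.8348 mm³


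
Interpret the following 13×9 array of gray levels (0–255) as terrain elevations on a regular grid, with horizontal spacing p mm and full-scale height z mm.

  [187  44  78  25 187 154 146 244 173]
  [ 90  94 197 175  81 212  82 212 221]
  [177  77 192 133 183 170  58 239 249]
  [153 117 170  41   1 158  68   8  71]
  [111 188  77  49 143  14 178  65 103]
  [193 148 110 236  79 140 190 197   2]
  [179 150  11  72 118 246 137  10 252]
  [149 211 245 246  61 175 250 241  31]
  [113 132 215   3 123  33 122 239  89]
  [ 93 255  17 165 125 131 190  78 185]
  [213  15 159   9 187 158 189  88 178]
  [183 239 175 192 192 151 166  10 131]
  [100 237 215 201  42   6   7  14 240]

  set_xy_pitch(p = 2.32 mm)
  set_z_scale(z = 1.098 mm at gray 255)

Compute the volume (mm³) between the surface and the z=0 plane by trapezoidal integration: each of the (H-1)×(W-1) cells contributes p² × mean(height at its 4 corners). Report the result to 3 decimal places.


300.616

height_mm = gray/255 × 1.098; cell vol = 2.32² × mean(4 corners)
unit = 2.32² × 1.098 / (4×255) = 0.005794 mm³ per gray-sum
row 0: Σ corner-gray over 8 cells = 4533  → 26.2642
row 1: Σ corner-gray over 8 cells = 4947  → 28.6629
row 2: Σ corner-gray over 8 cells = 3880  → 22.4807
row 3: Σ corner-gray over 8 cells = 2992  → 17.3356
row 4: Σ corner-gray over 8 cells = 4037  → 23.3904
row 5: Σ corner-gray over 8 cells = 4314  → 24.9953
row 6: Σ corner-gray over 8 cells = 4957  → 28.7208
row 7: Σ corner-gray over 8 cells = 4974  → 28.8193
row 8: Σ corner-gray over 8 cells = 4136  → 23.9640
row 9: Σ corner-gray over 8 cells = 4201  → 24.3406
row 10: Σ corner-gray over 8 cells = 4565  → 26.4496
row 11: Σ corner-gray over 8 cells = 4348  → 25.1923
Σ rows: total corner-gray = 51884  → 300.6157 mm³
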